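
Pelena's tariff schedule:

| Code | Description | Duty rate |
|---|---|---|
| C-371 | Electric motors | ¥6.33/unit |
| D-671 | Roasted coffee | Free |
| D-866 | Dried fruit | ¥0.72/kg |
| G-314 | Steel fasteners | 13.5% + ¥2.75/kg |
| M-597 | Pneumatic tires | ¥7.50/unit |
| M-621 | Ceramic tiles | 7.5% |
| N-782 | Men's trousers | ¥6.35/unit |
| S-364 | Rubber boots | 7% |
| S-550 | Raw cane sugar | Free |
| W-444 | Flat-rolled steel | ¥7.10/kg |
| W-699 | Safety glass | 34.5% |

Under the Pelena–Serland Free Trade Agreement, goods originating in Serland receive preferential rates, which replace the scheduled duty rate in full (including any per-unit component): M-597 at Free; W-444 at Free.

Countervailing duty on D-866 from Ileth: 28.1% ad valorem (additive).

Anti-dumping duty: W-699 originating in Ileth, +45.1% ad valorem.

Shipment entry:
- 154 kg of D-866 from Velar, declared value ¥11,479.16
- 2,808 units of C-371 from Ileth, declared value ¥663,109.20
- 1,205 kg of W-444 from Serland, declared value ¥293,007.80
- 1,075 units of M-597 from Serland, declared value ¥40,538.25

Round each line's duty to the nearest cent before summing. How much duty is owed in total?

¥17,885.52

Line 1 (D-866, Velar, 154 kg, ¥11,479.16):
Base rate for D-866 is ¥0.72/kg.
The additional-duty order on D-866 targets Ileth, not Velar; it does not apply.
Duty = 154 × ¥0.72 = ¥110.88.
Line 2 (C-371, Ileth, 2,808 units, ¥663,109.20):
Base rate for C-371 is ¥6.33/unit.
Duty = 2,808 × ¥6.33 = ¥17,774.64.
Line 3 (W-444, Serland, 1,205 kg, ¥293,007.80):
Base rate for W-444 is ¥7.10/kg.
Origin Serland qualifies under the Pelena–Serland agreement and W-444 is covered: preferential rate Free applies instead.
Duty = ¥293,007.80 × 0% = ¥0.00.
Line 4 (M-597, Serland, 1,075 units, ¥40,538.25):
Base rate for M-597 is ¥7.50/unit.
Origin Serland qualifies under the Pelena–Serland agreement and M-597 is covered: preferential rate Free applies instead.
Duty = ¥40,538.25 × 0% = ¥0.00.
Total = ¥110.88 + ¥17,774.64 + ¥0.00 + ¥0.00 = ¥17,885.52.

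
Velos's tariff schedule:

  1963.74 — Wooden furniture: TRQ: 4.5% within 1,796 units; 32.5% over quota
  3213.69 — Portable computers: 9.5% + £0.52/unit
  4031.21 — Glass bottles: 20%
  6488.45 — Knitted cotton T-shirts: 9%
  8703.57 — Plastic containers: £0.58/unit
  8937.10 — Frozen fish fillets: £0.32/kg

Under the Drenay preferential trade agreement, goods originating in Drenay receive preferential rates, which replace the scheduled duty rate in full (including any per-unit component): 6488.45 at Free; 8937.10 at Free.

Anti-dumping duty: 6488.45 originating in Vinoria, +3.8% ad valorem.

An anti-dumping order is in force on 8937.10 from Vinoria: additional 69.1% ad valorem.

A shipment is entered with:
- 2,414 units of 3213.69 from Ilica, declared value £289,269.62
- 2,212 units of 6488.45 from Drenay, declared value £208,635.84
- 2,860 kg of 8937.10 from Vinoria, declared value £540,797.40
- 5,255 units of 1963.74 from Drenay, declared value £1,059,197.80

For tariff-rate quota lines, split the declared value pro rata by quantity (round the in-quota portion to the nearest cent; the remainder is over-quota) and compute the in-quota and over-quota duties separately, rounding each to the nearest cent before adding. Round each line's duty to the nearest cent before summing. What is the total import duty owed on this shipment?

Line 1 (3213.69, Ilica, 2,414 units, £289,269.62):
Base rate for 3213.69 is 9.5% + £0.52/unit.
Duty = £289,269.62 × 9.5% + 2,414 × £0.52 = £28,735.89.
Line 2 (6488.45, Drenay, 2,212 units, £208,635.84):
Base rate for 6488.45 is 9%.
Origin Drenay qualifies under the Velos–Drenay agreement and 6488.45 is covered: preferential rate Free applies instead.
The additional-duty order on 6488.45 targets Vinoria, not Drenay; it does not apply.
Duty = £208,635.84 × 0% = £0.00.
Line 3 (8937.10, Vinoria, 2,860 kg, £540,797.40):
Base rate for 8937.10 is £0.32/kg.
8937.10 has an FTA preferential rate, but origin Vinoria is not Drenay; base rate stands.
Additional duty on 8937.10 from Vinoria: +69.1% ad valorem. Applied ad valorem rate = 69.1%.
Duty = £540,797.40 × 69.1% + 2,860 × £0.32 = £374,606.20.
Line 4 (1963.74, Drenay, 5,255 units, £1,059,197.80):
Code 1963.74 is under a tariff-rate quota (threshold 1,796 units). In-quota: 1,796 units at 4.5%; over-quota: 3,459 units at 32.5%.
Pro-rata value split: in-quota = £1,059,197.80 × 1,796/5,255 = £362,001.76; over-quota = £1,059,197.80 − £362,001.76 = £697,196.04.
In-quota duty = £362,001.76 × 4.5% = £16,290.08. Over-quota duty = £697,196.04 × 32.5% = £226,588.71.
Line duty = £16,290.08 + £226,588.71 = £242,878.79.
Total = £28,735.89 + £0.00 + £374,606.20 + £242,878.79 = £646,220.88.

£646,220.88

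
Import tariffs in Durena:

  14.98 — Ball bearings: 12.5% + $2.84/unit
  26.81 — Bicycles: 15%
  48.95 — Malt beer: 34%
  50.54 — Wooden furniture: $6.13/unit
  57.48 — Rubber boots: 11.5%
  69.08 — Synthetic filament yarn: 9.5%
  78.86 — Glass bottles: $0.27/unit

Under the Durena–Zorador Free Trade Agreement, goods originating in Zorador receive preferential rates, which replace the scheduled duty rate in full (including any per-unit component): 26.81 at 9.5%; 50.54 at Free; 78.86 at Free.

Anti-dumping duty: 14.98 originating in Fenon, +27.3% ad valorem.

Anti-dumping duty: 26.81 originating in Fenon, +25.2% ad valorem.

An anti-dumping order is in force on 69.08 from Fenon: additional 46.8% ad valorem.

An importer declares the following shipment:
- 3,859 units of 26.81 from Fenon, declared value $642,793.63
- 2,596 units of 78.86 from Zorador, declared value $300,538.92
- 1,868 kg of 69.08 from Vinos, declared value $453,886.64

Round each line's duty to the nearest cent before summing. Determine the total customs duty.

Line 1 (26.81, Fenon, 3,859 units, $642,793.63):
Base rate for 26.81 is 15%.
26.81 has an FTA preferential rate, but origin Fenon is not Zorador; base rate stands.
Additional duty on 26.81 from Fenon: +25.2%. Applied ad valorem rate: 15% + 25.2% = 40.2%.
Duty = $642,793.63 × 40.2% = $258,403.04.
Line 2 (78.86, Zorador, 2,596 units, $300,538.92):
Base rate for 78.86 is $0.27/unit.
Origin Zorador qualifies under the Durena–Zorador agreement and 78.86 is covered: preferential rate Free applies instead.
Duty = $300,538.92 × 0% = $0.00.
Line 3 (69.08, Vinos, 1,868 kg, $453,886.64):
Base rate for 69.08 is 9.5%.
The additional-duty order on 69.08 targets Fenon, not Vinos; it does not apply.
Duty = $453,886.64 × 9.5% = $43,119.23.
Total = $258,403.04 + $0.00 + $43,119.23 = $301,522.27.

$301,522.27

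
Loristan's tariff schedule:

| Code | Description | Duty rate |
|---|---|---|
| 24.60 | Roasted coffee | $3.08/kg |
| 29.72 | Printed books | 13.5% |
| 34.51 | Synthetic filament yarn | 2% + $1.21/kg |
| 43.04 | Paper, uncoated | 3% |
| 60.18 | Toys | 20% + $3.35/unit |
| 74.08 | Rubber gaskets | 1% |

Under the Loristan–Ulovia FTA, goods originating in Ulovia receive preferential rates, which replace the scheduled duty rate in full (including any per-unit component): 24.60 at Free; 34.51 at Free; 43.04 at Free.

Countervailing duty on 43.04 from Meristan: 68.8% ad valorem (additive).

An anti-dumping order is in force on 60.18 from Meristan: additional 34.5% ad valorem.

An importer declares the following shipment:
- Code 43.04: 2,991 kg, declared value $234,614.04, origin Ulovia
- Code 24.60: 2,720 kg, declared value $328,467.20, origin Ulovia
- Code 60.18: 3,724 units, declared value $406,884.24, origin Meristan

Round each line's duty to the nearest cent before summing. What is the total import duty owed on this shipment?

$234,227.31

Line 1 (43.04, Ulovia, 2,991 kg, $234,614.04):
Base rate for 43.04 is 3%.
Origin Ulovia qualifies under the Loristan–Ulovia agreement and 43.04 is covered: preferential rate Free applies instead.
The additional-duty order on 43.04 targets Meristan, not Ulovia; it does not apply.
Duty = $234,614.04 × 0% = $0.00.
Line 2 (24.60, Ulovia, 2,720 kg, $328,467.20):
Base rate for 24.60 is $3.08/kg.
Origin Ulovia qualifies under the Loristan–Ulovia agreement and 24.60 is covered: preferential rate Free applies instead.
Duty = $328,467.20 × 0% = $0.00.
Line 3 (60.18, Meristan, 3,724 units, $406,884.24):
Base rate for 60.18 is 20% + $3.35/unit.
Additional duty on 60.18 from Meristan: +34.5%. Applied ad valorem rate: 20% + 34.5% = 54.5%.
Duty = $406,884.24 × 54.5% + 3,724 × $3.35 = $234,227.31.
Total = $0.00 + $0.00 + $234,227.31 = $234,227.31.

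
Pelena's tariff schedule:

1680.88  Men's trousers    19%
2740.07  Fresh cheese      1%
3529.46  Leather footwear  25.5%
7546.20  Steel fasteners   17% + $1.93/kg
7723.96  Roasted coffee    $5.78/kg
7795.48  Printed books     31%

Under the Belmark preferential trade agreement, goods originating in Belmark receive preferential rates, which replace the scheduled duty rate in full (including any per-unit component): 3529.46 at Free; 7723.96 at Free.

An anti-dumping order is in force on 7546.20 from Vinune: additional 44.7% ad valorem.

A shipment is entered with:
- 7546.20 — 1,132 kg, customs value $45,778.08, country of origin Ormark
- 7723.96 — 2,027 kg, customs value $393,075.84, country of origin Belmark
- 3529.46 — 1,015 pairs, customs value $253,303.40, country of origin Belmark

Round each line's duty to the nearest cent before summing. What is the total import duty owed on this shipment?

Line 1 (7546.20, Ormark, 1,132 kg, $45,778.08):
Base rate for 7546.20 is 17% + $1.93/kg.
The additional-duty order on 7546.20 targets Vinune, not Ormark; it does not apply.
Duty = $45,778.08 × 17% + 1,132 × $1.93 = $9,967.03.
Line 2 (7723.96, Belmark, 2,027 kg, $393,075.84):
Base rate for 7723.96 is $5.78/kg.
Origin Belmark qualifies under the Pelena–Belmark agreement and 7723.96 is covered: preferential rate Free applies instead.
Duty = $393,075.84 × 0% = $0.00.
Line 3 (3529.46, Belmark, 1,015 pairs, $253,303.40):
Base rate for 3529.46 is 25.5%.
Origin Belmark qualifies under the Pelena–Belmark agreement and 3529.46 is covered: preferential rate Free applies instead.
Duty = $253,303.40 × 0% = $0.00.
Total = $9,967.03 + $0.00 + $0.00 = $9,967.03.

$9,967.03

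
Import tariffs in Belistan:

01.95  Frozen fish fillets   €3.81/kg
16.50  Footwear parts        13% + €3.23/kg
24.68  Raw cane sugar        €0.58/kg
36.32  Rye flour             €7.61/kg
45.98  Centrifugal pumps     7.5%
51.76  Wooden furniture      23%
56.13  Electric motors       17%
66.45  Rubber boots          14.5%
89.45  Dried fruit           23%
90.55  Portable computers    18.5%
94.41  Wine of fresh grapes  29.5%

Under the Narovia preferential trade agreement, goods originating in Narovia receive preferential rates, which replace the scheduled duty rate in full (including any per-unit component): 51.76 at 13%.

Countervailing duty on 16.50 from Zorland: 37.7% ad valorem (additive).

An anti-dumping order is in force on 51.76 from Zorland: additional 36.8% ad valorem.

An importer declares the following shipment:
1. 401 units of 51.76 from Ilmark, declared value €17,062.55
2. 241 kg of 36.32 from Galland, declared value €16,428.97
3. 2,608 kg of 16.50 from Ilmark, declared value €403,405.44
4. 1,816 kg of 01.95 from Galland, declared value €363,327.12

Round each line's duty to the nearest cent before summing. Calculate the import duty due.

€73,543.91

Line 1 (51.76, Ilmark, 401 units, €17,062.55):
Base rate for 51.76 is 23%.
51.76 has an FTA preferential rate, but origin Ilmark is not Narovia; base rate stands.
The additional-duty order on 51.76 targets Zorland, not Ilmark; it does not apply.
Duty = €17,062.55 × 23% = €3,924.39.
Line 2 (36.32, Galland, 241 kg, €16,428.97):
Base rate for 36.32 is €7.61/kg.
Duty = 241 × €7.61 = €1,834.01.
Line 3 (16.50, Ilmark, 2,608 kg, €403,405.44):
Base rate for 16.50 is 13% + €3.23/kg.
The additional-duty order on 16.50 targets Zorland, not Ilmark; it does not apply.
Duty = €403,405.44 × 13% + 2,608 × €3.23 = €60,866.55.
Line 4 (01.95, Galland, 1,816 kg, €363,327.12):
Base rate for 01.95 is €3.81/kg.
Duty = 1,816 × €3.81 = €6,918.96.
Total = €3,924.39 + €1,834.01 + €60,866.55 + €6,918.96 = €73,543.91.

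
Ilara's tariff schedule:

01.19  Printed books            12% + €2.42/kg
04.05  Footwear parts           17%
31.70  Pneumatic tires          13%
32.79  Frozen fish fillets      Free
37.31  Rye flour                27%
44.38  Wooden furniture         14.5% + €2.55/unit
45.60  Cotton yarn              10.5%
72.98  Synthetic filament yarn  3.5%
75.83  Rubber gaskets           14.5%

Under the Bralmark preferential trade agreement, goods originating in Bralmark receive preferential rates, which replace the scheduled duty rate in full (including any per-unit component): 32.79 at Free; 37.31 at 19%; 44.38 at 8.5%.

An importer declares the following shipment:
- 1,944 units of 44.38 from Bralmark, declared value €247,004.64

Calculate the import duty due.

€20,995.39

Line 1 (44.38, Bralmark, 1,944 units, €247,004.64):
Base rate for 44.38 is 14.5% + €2.55/unit.
Origin Bralmark qualifies under the Ilara–Bralmark agreement and 44.38 is covered: preferential rate 8.5% applies instead.
Duty = €247,004.64 × 8.5% = €20,995.39.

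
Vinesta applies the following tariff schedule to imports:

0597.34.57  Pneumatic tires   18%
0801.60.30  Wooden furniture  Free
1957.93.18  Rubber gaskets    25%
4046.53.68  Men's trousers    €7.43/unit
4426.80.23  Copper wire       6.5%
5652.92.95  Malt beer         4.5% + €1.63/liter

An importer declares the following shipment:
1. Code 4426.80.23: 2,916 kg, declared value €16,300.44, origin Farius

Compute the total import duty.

€1,059.53

Line 1 (4426.80.23, Farius, 2,916 kg, €16,300.44):
Base rate for 4426.80.23 is 6.5%.
Duty = €16,300.44 × 6.5% = €1,059.53.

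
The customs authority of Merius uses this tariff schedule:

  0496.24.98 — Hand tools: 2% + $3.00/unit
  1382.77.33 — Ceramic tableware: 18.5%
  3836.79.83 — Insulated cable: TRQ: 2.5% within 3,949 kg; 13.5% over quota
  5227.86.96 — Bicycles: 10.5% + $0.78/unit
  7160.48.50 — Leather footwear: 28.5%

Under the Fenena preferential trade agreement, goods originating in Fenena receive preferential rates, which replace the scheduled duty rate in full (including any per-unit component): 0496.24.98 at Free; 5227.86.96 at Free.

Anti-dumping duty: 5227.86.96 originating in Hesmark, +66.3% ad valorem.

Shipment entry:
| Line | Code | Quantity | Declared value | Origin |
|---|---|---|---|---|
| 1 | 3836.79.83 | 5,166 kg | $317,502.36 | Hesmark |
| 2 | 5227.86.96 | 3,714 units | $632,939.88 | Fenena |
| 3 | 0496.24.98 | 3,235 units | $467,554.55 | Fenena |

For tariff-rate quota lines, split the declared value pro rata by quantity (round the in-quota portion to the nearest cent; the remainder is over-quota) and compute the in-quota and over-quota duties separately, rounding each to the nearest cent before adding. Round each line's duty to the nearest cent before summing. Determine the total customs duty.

$16,165.21

Line 1 (3836.79.83, Hesmark, 5,166 kg, $317,502.36):
Code 3836.79.83 is under a tariff-rate quota (threshold 3,949 kg). In-quota: 3,949 kg at 2.5%; over-quota: 1,217 kg at 13.5%.
Pro-rata value split: in-quota = $317,502.36 × 3,949/5,166 = $242,705.54; over-quota = $317,502.36 − $242,705.54 = $74,796.82.
In-quota duty = $242,705.54 × 2.5% = $6,067.64. Over-quota duty = $74,796.82 × 13.5% = $10,097.57.
Line duty = $6,067.64 + $10,097.57 = $16,165.21.
Line 2 (5227.86.96, Fenena, 3,714 units, $632,939.88):
Base rate for 5227.86.96 is 10.5% + $0.78/unit.
Origin Fenena qualifies under the Merius–Fenena agreement and 5227.86.96 is covered: preferential rate Free applies instead.
The additional-duty order on 5227.86.96 targets Hesmark, not Fenena; it does not apply.
Duty = $632,939.88 × 0% = $0.00.
Line 3 (0496.24.98, Fenena, 3,235 units, $467,554.55):
Base rate for 0496.24.98 is 2% + $3.00/unit.
Origin Fenena qualifies under the Merius–Fenena agreement and 0496.24.98 is covered: preferential rate Free applies instead.
Duty = $467,554.55 × 0% = $0.00.
Total = $16,165.21 + $0.00 + $0.00 = $16,165.21.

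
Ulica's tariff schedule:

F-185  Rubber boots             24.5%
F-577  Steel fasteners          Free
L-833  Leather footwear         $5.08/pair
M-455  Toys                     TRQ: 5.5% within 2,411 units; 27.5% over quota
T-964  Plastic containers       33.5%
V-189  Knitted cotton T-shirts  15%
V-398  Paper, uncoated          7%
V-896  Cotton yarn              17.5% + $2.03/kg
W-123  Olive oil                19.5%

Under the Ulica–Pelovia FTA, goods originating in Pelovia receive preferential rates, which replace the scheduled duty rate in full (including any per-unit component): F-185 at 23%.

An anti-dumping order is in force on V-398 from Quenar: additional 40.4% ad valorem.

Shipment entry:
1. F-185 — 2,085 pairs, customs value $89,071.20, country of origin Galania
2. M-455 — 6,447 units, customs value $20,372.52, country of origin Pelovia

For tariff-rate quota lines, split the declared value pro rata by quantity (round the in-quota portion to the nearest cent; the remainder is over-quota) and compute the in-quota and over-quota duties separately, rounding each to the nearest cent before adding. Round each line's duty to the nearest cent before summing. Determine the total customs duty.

$25,748.75

Line 1 (F-185, Galania, 2,085 pairs, $89,071.20):
Base rate for F-185 is 24.5%.
F-185 has an FTA preferential rate, but origin Galania is not Pelovia; base rate stands.
Duty = $89,071.20 × 24.5% = $21,822.44.
Line 2 (M-455, Pelovia, 6,447 units, $20,372.52):
Code M-455 is under a tariff-rate quota (threshold 2,411 units). In-quota: 2,411 units at 5.5%; over-quota: 4,036 units at 27.5%.
Pro-rata value split: in-quota = $20,372.52 × 2,411/6,447 = $7,618.76; over-quota = $20,372.52 − $7,618.76 = $12,753.76.
In-quota duty = $7,618.76 × 5.5% = $419.03. Over-quota duty = $12,753.76 × 27.5% = $3,507.28.
Line duty = $419.03 + $3,507.28 = $3,926.31.
Total = $21,822.44 + $3,926.31 = $25,748.75.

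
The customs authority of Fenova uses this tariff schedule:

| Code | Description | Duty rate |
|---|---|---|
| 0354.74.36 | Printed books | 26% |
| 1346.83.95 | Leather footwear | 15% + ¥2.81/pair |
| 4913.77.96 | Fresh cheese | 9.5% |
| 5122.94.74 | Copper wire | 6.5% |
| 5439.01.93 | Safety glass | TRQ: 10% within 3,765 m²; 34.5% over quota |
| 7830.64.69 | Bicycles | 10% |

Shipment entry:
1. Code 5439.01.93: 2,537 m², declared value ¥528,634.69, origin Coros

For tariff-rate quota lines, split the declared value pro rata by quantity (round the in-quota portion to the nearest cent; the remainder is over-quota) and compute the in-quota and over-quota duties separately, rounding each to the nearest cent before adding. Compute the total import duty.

Line 1 (5439.01.93, Coros, 2,537 m², ¥528,634.69):
Code 5439.01.93 is under a tariff-rate quota (threshold 3,765 m²). Quantity 2,537 m² is within the quota, so the in-quota rate 10% applies to the full value.
Duty = ¥528,634.69 × 10% = ¥52,863.47.

¥52,863.47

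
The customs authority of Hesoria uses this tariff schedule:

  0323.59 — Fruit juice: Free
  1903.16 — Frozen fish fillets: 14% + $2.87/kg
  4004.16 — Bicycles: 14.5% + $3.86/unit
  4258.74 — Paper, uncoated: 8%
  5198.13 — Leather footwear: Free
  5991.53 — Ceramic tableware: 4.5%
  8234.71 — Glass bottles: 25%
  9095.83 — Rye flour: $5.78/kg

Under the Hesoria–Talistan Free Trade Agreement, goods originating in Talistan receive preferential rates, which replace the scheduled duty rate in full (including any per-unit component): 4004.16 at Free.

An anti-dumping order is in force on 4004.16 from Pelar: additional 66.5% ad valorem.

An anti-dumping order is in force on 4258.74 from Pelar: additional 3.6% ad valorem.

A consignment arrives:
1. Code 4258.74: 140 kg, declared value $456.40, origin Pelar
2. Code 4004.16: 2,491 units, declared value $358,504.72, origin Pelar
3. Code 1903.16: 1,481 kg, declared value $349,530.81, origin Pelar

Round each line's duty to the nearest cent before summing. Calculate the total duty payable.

Line 1 (4258.74, Pelar, 140 kg, $456.40):
Base rate for 4258.74 is 8%.
Additional duty on 4258.74 from Pelar: +3.6%. Applied ad valorem rate: 8% + 3.6% = 11.6%.
Duty = $456.40 × 11.6% = $52.94.
Line 2 (4004.16, Pelar, 2,491 units, $358,504.72):
Base rate for 4004.16 is 14.5% + $3.86/unit.
4004.16 has an FTA preferential rate, but origin Pelar is not Talistan; base rate stands.
Additional duty on 4004.16 from Pelar: +66.5%. Applied ad valorem rate: 14.5% + 66.5% = 81%.
Duty = $358,504.72 × 81% + 2,491 × $3.86 = $300,004.08.
Line 3 (1903.16, Pelar, 1,481 kg, $349,530.81):
Base rate for 1903.16 is 14% + $2.87/kg.
Duty = $349,530.81 × 14% + 1,481 × $2.87 = $53,184.78.
Total = $52.94 + $300,004.08 + $53,184.78 = $353,241.80.

$353,241.80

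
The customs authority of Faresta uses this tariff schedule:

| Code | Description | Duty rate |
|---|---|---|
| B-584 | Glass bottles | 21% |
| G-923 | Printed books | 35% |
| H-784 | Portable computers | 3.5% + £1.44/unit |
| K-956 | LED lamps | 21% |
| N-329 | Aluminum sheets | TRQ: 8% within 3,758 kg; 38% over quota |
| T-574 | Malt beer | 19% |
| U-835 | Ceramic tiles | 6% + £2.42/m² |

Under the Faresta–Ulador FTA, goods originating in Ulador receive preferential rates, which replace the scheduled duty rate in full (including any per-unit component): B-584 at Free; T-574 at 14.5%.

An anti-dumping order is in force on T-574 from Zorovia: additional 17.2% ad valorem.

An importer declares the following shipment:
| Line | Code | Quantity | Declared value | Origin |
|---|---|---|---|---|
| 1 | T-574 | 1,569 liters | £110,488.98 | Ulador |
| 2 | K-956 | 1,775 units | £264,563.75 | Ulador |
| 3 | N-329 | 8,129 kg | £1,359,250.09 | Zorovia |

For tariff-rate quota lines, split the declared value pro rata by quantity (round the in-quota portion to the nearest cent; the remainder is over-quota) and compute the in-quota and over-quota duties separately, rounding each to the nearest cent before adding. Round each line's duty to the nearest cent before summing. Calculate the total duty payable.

Line 1 (T-574, Ulador, 1,569 liters, £110,488.98):
Base rate for T-574 is 19%.
Origin Ulador qualifies under the Faresta–Ulador agreement and T-574 is covered: preferential rate 14.5% applies instead.
The additional-duty order on T-574 targets Zorovia, not Ulador; it does not apply.
Duty = £110,488.98 × 14.5% = £16,020.90.
Line 2 (K-956, Ulador, 1,775 units, £264,563.75):
Base rate for K-956 is 21%.
Origin Ulador is the FTA partner but K-956 is not on the preference list; base rate stands.
Duty = £264,563.75 × 21% = £55,558.39.
Line 3 (N-329, Zorovia, 8,129 kg, £1,359,250.09):
Code N-329 is under a tariff-rate quota (threshold 3,758 kg). In-quota: 3,758 kg at 8%; over-quota: 4,371 kg at 38%.
Pro-rata value split: in-quota = £1,359,250.09 × 3,758/8,129 = £628,375.18; over-quota = £1,359,250.09 − £628,375.18 = £730,874.91.
In-quota duty = £628,375.18 × 8% = £50,270.01. Over-quota duty = £730,874.91 × 38% = £277,732.47.
Line duty = £50,270.01 + £277,732.47 = £328,002.48.
Total = £16,020.90 + £55,558.39 + £328,002.48 = £399,581.77.

£399,581.77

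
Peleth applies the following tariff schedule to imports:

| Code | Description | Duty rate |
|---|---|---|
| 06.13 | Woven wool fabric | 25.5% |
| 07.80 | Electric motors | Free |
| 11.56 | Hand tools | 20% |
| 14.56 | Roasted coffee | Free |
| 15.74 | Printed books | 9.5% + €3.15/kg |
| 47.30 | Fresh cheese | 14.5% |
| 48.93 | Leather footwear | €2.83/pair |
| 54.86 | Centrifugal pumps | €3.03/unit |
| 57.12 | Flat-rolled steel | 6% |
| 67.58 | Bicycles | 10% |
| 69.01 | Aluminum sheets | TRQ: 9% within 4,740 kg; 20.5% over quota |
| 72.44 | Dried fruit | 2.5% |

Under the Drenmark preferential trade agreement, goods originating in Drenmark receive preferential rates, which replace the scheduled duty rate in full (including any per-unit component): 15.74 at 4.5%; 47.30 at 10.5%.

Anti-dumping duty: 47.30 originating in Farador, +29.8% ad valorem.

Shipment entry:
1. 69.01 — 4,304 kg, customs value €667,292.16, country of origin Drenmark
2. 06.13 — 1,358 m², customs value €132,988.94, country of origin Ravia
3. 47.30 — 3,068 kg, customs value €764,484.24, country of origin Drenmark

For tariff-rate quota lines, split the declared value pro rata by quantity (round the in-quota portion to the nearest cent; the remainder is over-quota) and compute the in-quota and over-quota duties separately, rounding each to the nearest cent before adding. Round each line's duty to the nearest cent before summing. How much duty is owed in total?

€174,239.32

Line 1 (69.01, Drenmark, 4,304 kg, €667,292.16):
Code 69.01 is under a tariff-rate quota (threshold 4,740 kg). Quantity 4,304 kg is within the quota, so the in-quota rate 9% applies to the full value.
Duty = €667,292.16 × 9% = €60,056.29.
Line 2 (06.13, Ravia, 1,358 m², €132,988.94):
Base rate for 06.13 is 25.5%.
Duty = €132,988.94 × 25.5% = €33,912.18.
Line 3 (47.30, Drenmark, 3,068 kg, €764,484.24):
Base rate for 47.30 is 14.5%.
Origin Drenmark qualifies under the Peleth–Drenmark agreement and 47.30 is covered: preferential rate 10.5% applies instead.
The additional-duty order on 47.30 targets Farador, not Drenmark; it does not apply.
Duty = €764,484.24 × 10.5% = €80,270.85.
Total = €60,056.29 + €33,912.18 + €80,270.85 = €174,239.32.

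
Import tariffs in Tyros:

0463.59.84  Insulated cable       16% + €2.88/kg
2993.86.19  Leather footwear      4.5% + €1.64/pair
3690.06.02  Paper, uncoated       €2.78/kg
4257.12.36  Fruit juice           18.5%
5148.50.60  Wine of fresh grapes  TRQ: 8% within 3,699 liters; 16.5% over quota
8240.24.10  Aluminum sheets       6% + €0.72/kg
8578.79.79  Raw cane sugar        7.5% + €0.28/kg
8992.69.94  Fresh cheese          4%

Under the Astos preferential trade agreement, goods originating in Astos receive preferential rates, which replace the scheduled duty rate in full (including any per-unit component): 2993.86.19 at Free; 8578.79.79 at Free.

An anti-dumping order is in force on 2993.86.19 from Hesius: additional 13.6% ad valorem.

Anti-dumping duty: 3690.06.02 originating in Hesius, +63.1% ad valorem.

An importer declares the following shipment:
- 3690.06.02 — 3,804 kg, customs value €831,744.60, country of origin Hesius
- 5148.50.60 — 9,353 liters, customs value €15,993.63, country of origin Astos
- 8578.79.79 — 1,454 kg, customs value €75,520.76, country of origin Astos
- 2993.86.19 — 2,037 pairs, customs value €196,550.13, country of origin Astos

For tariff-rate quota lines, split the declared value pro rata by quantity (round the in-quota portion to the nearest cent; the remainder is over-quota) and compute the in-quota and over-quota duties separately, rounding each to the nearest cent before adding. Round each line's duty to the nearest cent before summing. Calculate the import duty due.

Line 1 (3690.06.02, Hesius, 3,804 kg, €831,744.60):
Base rate for 3690.06.02 is €2.78/kg.
Additional duty on 3690.06.02 from Hesius: +63.1% ad valorem. Applied ad valorem rate = 63.1%.
Duty = €831,744.60 × 63.1% + 3,804 × €2.78 = €535,405.96.
Line 2 (5148.50.60, Astos, 9,353 liters, €15,993.63):
Code 5148.50.60 is under a tariff-rate quota (threshold 3,699 liters). In-quota: 3,699 liters at 8%; over-quota: 5,654 liters at 16.5%.
Pro-rata value split: in-quota = €15,993.63 × 3,699/9,353 = €6,325.29; over-quota = €15,993.63 − €6,325.29 = €9,668.34.
In-quota duty = €6,325.29 × 8% = €506.02. Over-quota duty = €9,668.34 × 16.5% = €1,595.28.
Line duty = €506.02 + €1,595.28 = €2,101.30.
Line 3 (8578.79.79, Astos, 1,454 kg, €75,520.76):
Base rate for 8578.79.79 is 7.5% + €0.28/kg.
Origin Astos qualifies under the Tyros–Astos agreement and 8578.79.79 is covered: preferential rate Free applies instead.
Duty = €75,520.76 × 0% = €0.00.
Line 4 (2993.86.19, Astos, 2,037 pairs, €196,550.13):
Base rate for 2993.86.19 is 4.5% + €1.64/pair.
Origin Astos qualifies under the Tyros–Astos agreement and 2993.86.19 is covered: preferential rate Free applies instead.
The additional-duty order on 2993.86.19 targets Hesius, not Astos; it does not apply.
Duty = €196,550.13 × 0% = €0.00.
Total = €535,405.96 + €2,101.30 + €0.00 + €0.00 = €537,507.26.

€537,507.26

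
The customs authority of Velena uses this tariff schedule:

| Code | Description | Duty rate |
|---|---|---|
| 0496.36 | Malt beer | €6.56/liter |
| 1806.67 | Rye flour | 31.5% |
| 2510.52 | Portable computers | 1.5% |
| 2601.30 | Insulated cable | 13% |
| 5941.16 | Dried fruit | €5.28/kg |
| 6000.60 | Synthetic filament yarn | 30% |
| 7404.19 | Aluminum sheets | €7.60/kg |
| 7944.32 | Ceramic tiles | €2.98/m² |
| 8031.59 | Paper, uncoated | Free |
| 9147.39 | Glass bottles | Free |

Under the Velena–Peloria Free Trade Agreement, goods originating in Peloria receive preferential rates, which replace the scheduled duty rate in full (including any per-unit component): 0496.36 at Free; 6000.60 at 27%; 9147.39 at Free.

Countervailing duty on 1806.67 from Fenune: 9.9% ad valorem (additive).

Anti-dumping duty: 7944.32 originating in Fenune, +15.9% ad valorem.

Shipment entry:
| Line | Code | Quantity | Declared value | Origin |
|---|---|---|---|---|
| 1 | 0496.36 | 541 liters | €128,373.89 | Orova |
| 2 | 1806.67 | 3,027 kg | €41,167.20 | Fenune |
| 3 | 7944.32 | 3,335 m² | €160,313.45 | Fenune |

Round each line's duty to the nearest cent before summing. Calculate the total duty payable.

Line 1 (0496.36, Orova, 541 liters, €128,373.89):
Base rate for 0496.36 is €6.56/liter.
0496.36 has an FTA preferential rate, but origin Orova is not Peloria; base rate stands.
Duty = 541 × €6.56 = €3,548.96.
Line 2 (1806.67, Fenune, 3,027 kg, €41,167.20):
Base rate for 1806.67 is 31.5%.
Additional duty on 1806.67 from Fenune: +9.9%. Applied ad valorem rate: 31.5% + 9.9% = 41.4%.
Duty = €41,167.20 × 41.4% = €17,043.22.
Line 3 (7944.32, Fenune, 3,335 m², €160,313.45):
Base rate for 7944.32 is €2.98/m².
Additional duty on 7944.32 from Fenune: +15.9% ad valorem. Applied ad valorem rate = 15.9%.
Duty = €160,313.45 × 15.9% + 3,335 × €2.98 = €35,428.14.
Total = €3,548.96 + €17,043.22 + €35,428.14 = €56,020.32.

€56,020.32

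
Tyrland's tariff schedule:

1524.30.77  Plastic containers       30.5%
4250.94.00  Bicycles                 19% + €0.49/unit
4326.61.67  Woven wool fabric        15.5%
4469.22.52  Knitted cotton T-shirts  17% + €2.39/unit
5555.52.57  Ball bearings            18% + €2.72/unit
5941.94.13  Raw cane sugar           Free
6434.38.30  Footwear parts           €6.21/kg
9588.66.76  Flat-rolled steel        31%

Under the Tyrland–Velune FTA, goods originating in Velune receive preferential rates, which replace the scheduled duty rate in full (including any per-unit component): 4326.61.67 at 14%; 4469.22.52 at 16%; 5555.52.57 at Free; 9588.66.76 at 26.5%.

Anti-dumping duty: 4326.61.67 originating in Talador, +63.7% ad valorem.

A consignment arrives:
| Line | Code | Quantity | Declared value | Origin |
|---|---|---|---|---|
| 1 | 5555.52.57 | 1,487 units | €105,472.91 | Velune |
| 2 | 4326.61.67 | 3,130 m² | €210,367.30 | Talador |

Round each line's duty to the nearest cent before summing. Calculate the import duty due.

€166,610.90

Line 1 (5555.52.57, Velune, 1,487 units, €105,472.91):
Base rate for 5555.52.57 is 18% + €2.72/unit.
Origin Velune qualifies under the Tyrland–Velune agreement and 5555.52.57 is covered: preferential rate Free applies instead.
Duty = €105,472.91 × 0% = €0.00.
Line 2 (4326.61.67, Talador, 3,130 m², €210,367.30):
Base rate for 4326.61.67 is 15.5%.
4326.61.67 has an FTA preferential rate, but origin Talador is not Velune; base rate stands.
Additional duty on 4326.61.67 from Talador: +63.7%. Applied ad valorem rate: 15.5% + 63.7% = 79.2%.
Duty = €210,367.30 × 79.2% = €166,610.90.
Total = €0.00 + €166,610.90 = €166,610.90.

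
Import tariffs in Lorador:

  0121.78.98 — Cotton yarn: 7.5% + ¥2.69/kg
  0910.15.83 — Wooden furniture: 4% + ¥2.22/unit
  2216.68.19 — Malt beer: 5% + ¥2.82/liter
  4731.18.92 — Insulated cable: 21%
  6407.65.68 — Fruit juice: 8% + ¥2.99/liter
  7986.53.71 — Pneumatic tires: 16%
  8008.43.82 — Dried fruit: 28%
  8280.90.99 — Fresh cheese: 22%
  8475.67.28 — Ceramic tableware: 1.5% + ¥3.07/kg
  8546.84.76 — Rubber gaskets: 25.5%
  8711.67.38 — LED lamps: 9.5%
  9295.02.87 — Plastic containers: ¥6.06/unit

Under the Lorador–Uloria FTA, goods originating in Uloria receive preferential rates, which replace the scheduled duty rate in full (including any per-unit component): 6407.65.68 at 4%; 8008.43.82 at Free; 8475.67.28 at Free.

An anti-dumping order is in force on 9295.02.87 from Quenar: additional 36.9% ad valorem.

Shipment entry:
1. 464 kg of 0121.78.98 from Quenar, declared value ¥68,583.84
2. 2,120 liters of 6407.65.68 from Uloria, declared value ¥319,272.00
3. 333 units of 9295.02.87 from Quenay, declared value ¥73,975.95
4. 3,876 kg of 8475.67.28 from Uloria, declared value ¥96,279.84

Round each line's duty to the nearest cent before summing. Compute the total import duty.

¥21,180.81

Line 1 (0121.78.98, Quenar, 464 kg, ¥68,583.84):
Base rate for 0121.78.98 is 7.5% + ¥2.69/kg.
Duty = ¥68,583.84 × 7.5% + 464 × ¥2.69 = ¥6,391.95.
Line 2 (6407.65.68, Uloria, 2,120 liters, ¥319,272.00):
Base rate for 6407.65.68 is 8% + ¥2.99/liter.
Origin Uloria qualifies under the Lorador–Uloria agreement and 6407.65.68 is covered: preferential rate 4% applies instead.
Duty = ¥319,272.00 × 4% = ¥12,770.88.
Line 3 (9295.02.87, Quenay, 333 units, ¥73,975.95):
Base rate for 9295.02.87 is ¥6.06/unit.
The additional-duty order on 9295.02.87 targets Quenar, not Quenay; it does not apply.
Duty = 333 × ¥6.06 = ¥2,017.98.
Line 4 (8475.67.28, Uloria, 3,876 kg, ¥96,279.84):
Base rate for 8475.67.28 is 1.5% + ¥3.07/kg.
Origin Uloria qualifies under the Lorador–Uloria agreement and 8475.67.28 is covered: preferential rate Free applies instead.
Duty = ¥96,279.84 × 0% = ¥0.00.
Total = ¥6,391.95 + ¥12,770.88 + ¥2,017.98 + ¥0.00 = ¥21,180.81.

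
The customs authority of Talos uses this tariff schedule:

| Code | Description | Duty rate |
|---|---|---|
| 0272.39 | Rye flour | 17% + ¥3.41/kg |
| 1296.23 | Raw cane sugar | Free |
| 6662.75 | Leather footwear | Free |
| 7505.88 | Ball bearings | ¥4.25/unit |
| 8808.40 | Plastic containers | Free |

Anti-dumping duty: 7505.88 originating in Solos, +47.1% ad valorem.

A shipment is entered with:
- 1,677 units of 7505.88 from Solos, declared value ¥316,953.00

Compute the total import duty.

Line 1 (7505.88, Solos, 1,677 units, ¥316,953.00):
Base rate for 7505.88 is ¥4.25/unit.
Additional duty on 7505.88 from Solos: +47.1% ad valorem. Applied ad valorem rate = 47.1%.
Duty = ¥316,953.00 × 47.1% + 1,677 × ¥4.25 = ¥156,412.11.

¥156,412.11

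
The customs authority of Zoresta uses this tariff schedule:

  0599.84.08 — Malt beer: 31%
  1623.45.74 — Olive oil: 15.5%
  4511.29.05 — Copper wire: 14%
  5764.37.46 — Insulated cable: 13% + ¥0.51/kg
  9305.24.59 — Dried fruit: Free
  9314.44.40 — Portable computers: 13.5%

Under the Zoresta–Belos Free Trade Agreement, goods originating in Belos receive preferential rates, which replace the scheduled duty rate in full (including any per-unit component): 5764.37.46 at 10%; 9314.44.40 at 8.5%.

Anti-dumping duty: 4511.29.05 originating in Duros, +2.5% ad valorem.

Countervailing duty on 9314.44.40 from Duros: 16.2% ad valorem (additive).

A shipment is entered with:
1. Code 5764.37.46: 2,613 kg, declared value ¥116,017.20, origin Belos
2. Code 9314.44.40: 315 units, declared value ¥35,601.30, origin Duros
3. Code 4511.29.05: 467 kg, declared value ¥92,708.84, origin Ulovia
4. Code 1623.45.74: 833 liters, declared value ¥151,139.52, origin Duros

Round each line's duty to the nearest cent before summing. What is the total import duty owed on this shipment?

¥58,581.18

Line 1 (5764.37.46, Belos, 2,613 kg, ¥116,017.20):
Base rate for 5764.37.46 is 13% + ¥0.51/kg.
Origin Belos qualifies under the Zoresta–Belos agreement and 5764.37.46 is covered: preferential rate 10% applies instead.
Duty = ¥116,017.20 × 10% = ¥11,601.72.
Line 2 (9314.44.40, Duros, 315 units, ¥35,601.30):
Base rate for 9314.44.40 is 13.5%.
9314.44.40 has an FTA preferential rate, but origin Duros is not Belos; base rate stands.
Additional duty on 9314.44.40 from Duros: +16.2%. Applied ad valorem rate: 13.5% + 16.2% = 29.7%.
Duty = ¥35,601.30 × 29.7% = ¥10,573.59.
Line 3 (4511.29.05, Ulovia, 467 kg, ¥92,708.84):
Base rate for 4511.29.05 is 14%.
The additional-duty order on 4511.29.05 targets Duros, not Ulovia; it does not apply.
Duty = ¥92,708.84 × 14% = ¥12,979.24.
Line 4 (1623.45.74, Duros, 833 liters, ¥151,139.52):
Base rate for 1623.45.74 is 15.5%.
Duty = ¥151,139.52 × 15.5% = ¥23,426.63.
Total = ¥11,601.72 + ¥10,573.59 + ¥12,979.24 + ¥23,426.63 = ¥58,581.18.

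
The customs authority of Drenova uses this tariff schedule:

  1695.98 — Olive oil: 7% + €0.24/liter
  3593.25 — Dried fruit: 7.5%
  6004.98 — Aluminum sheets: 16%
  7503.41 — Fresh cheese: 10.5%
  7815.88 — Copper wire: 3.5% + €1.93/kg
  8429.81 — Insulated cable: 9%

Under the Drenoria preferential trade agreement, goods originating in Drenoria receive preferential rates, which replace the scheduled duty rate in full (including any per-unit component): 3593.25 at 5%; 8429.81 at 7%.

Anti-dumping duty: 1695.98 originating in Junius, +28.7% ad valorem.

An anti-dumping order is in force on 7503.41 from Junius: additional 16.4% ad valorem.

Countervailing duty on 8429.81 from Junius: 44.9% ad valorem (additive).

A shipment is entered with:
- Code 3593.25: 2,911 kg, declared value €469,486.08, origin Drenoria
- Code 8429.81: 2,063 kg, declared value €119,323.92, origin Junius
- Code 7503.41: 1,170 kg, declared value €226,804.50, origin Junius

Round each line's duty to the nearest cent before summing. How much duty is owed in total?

€148,800.30

Line 1 (3593.25, Drenoria, 2,911 kg, €469,486.08):
Base rate for 3593.25 is 7.5%.
Origin Drenoria qualifies under the Drenova–Drenoria agreement and 3593.25 is covered: preferential rate 5% applies instead.
Duty = €469,486.08 × 5% = €23,474.30.
Line 2 (8429.81, Junius, 2,063 kg, €119,323.92):
Base rate for 8429.81 is 9%.
8429.81 has an FTA preferential rate, but origin Junius is not Drenoria; base rate stands.
Additional duty on 8429.81 from Junius: +44.9%. Applied ad valorem rate: 9% + 44.9% = 53.9%.
Duty = €119,323.92 × 53.9% = €64,315.59.
Line 3 (7503.41, Junius, 1,170 kg, €226,804.50):
Base rate for 7503.41 is 10.5%.
Additional duty on 7503.41 from Junius: +16.4%. Applied ad valorem rate: 10.5% + 16.4% = 26.9%.
Duty = €226,804.50 × 26.9% = €61,010.41.
Total = €23,474.30 + €64,315.59 + €61,010.41 = €148,800.30.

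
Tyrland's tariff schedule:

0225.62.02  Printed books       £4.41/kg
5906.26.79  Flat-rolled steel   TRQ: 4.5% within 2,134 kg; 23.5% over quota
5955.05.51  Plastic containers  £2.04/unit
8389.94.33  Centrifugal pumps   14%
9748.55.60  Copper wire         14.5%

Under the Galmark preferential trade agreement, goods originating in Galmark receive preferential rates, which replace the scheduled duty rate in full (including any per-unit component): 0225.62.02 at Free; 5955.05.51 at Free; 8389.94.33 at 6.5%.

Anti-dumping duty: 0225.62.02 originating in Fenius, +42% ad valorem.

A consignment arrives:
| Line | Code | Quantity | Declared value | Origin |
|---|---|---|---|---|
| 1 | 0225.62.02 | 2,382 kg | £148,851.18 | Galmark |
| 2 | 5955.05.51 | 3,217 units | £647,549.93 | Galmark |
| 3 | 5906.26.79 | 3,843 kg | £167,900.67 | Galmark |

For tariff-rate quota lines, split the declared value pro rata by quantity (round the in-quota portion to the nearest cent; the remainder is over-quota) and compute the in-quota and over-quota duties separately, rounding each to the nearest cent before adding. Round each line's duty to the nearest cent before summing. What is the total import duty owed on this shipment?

Line 1 (0225.62.02, Galmark, 2,382 kg, £148,851.18):
Base rate for 0225.62.02 is £4.41/kg.
Origin Galmark qualifies under the Tyrland–Galmark agreement and 0225.62.02 is covered: preferential rate Free applies instead.
The additional-duty order on 0225.62.02 targets Fenius, not Galmark; it does not apply.
Duty = £148,851.18 × 0% = £0.00.
Line 2 (5955.05.51, Galmark, 3,217 units, £647,549.93):
Base rate for 5955.05.51 is £2.04/unit.
Origin Galmark qualifies under the Tyrland–Galmark agreement and 5955.05.51 is covered: preferential rate Free applies instead.
Duty = £647,549.93 × 0% = £0.00.
Line 3 (5906.26.79, Galmark, 3,843 kg, £167,900.67):
Code 5906.26.79 is under a tariff-rate quota (threshold 2,134 kg). In-quota: 2,134 kg at 4.5%; over-quota: 1,709 kg at 23.5%.
Pro-rata value split: in-quota = £167,900.67 × 2,134/3,843 = £93,234.46; over-quota = £167,900.67 − £93,234.46 = £74,666.21.
In-quota duty = £93,234.46 × 4.5% = £4,195.55. Over-quota duty = £74,666.21 × 23.5% = £17,546.56.
Line duty = £4,195.55 + £17,546.56 = £21,742.11.
Total = £0.00 + £0.00 + £21,742.11 = £21,742.11.

£21,742.11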